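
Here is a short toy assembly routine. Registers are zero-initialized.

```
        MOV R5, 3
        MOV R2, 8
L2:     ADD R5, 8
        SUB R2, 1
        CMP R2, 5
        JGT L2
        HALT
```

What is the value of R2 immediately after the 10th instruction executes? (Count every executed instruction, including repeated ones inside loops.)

MOV R5, 3 → R5=3
MOV R2, 8 → R2=8
ADD R5, 8 → R5=3+8=11
SUB R2, 1 → R2=8-1=7
CMP R2, 5  (cmp 7,5)
JGT L2: taken
ADD R5, 8 → R5=11+8=19
SUB R2, 1 → R2=7-1=6
CMP R2, 5  (cmp 6,5)
JGT L2: taken
After step 10: R2 = 6.

6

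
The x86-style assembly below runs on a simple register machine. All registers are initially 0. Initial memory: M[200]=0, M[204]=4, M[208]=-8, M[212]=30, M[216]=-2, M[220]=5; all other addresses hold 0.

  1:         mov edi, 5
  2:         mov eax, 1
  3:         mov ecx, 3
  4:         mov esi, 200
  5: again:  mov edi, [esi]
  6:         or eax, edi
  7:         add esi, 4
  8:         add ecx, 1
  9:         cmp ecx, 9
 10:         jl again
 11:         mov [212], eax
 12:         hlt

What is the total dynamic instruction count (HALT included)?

42

edi=5
eax=1
ecx=3
esi=200
edi=M[200]=0
eax=1|0=1
esi=200+4=204
ecx=3+1=4
cmp ecx, 9  (cmp 4,9)
jl again: taken
edi=M[204]=4
eax=1|4=5
esi=204+4=208
ecx=4+1=5
cmp ecx, 9  (cmp 5,9)
jl again: taken
edi=M[208]=-8
eax=5|(-8)=-3
esi=208+4=212
ecx=5+1=6
cmp ecx, 9  (cmp 6,9)
jl again: taken
edi=M[212]=30
eax=(-3)|30=-1
esi=212+4=216
ecx=6+1=7
cmp ecx, 9  (cmp 7,9)
jl again: taken
edi=M[216]=-2
eax=(-1)|(-2)=-1
esi=216+4=220
ecx=7+1=8
cmp ecx, 9  (cmp 8,9)
jl again: taken
edi=M[220]=5
eax=(-1)|5=-1
esi=220+4=224
ecx=8+1=9
cmp ecx, 9  (cmp 9,9)
jl again: not taken
mov [212], eax → M[212]=-1
halt.
Total executed instructions: 42.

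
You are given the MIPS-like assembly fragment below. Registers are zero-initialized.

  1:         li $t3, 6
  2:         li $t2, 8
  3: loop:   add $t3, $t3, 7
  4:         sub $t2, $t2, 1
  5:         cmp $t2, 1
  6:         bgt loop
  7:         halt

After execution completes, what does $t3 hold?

55

$t3=6
$t2=8
$t3=6+7=13
$t2=8-1=7
cmp $t2, 1  (cmp 7,1)
bgt loop: taken
$t3=13+7=20
$t2=7-1=6
cmp $t2, 1  (cmp 6,1)
bgt loop: taken
$t3=20+7=27
$t2=6-1=5
cmp $t2, 1  (cmp 5,1)
bgt loop: taken
$t3=27+7=34
$t2=5-1=4
cmp $t2, 1  (cmp 4,1)
bgt loop: taken
$t3=34+7=41
$t2=4-1=3
cmp $t2, 1  (cmp 3,1)
bgt loop: taken
$t3=41+7=48
$t2=3-1=2
cmp $t2, 1  (cmp 2,1)
bgt loop: taken
$t3=48+7=55
$t2=2-1=1
cmp $t2, 1  (cmp 1,1)
bgt loop: not taken
halt.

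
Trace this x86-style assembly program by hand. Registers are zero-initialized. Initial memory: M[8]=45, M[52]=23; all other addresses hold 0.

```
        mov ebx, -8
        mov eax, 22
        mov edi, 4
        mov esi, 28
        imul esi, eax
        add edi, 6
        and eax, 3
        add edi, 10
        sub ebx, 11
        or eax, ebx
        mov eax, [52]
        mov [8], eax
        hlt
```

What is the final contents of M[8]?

23

mov ebx, -8 → ebx=-8
mov eax, 22 → eax=22
mov edi, 4 → edi=4
mov esi, 28 → esi=28
imul esi, eax → esi=28*22=616
add edi, 6 → edi=4+6=10
and eax, 3 → eax=22&3=2
add edi, 10 → edi=10+10=20
sub ebx, 11 → ebx=(-8)-11=-19
or eax, ebx → eax=2|(-19)=-17
mov eax, [52] → eax=M[52]=23
mov [8], eax → M[8]=23
halt.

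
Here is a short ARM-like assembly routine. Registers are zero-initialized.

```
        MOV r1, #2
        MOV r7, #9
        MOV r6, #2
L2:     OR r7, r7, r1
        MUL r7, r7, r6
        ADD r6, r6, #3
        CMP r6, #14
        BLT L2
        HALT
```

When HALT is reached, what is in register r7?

9702

r1=2
r7=9
r6=2
r7=9|2=11
r7=11*2=22
r6=2+3=5
CMP r6, #14  (cmp 5,14)
BLT L2: taken
r7=22|2=22
r7=22*5=110
r6=5+3=8
CMP r6, #14  (cmp 8,14)
BLT L2: taken
r7=110|2=110
r7=110*8=880
r6=8+3=11
CMP r6, #14  (cmp 11,14)
BLT L2: taken
r7=880|2=882
r7=882*11=9702
r6=11+3=14
CMP r6, #14  (cmp 14,14)
BLT L2: not taken
halt.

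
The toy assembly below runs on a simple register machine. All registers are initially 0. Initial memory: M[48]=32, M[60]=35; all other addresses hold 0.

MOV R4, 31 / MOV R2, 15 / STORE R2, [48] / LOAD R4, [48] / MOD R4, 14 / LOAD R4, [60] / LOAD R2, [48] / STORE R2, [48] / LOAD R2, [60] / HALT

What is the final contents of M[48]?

after MOV R4, 31: R4=31
after MOV R2, 15: R2=15
STORE R2, [48] → M[48]=15
after LOAD R4, [48]: R4=M[48]=15
after MOD R4, 14: R4=15%14=1
after LOAD R4, [60]: R4=M[60]=35
after LOAD R2, [48]: R2=M[48]=15
STORE R2, [48] → M[48]=15
after LOAD R2, [60]: R2=M[60]=35
halt.

15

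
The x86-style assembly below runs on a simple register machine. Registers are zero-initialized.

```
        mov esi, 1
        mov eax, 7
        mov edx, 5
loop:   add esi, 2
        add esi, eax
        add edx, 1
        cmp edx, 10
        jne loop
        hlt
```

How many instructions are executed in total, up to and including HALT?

mov esi, 1 → esi=1
mov eax, 7 → eax=7
mov edx, 5 → edx=5
add esi, 2 → esi=1+2=3
add esi, eax → esi=3+7=10
add edx, 1 → edx=5+1=6
cmp edx, 10  (cmp 6,10)
jne loop: taken
add esi, 2 → esi=10+2=12
add esi, eax → esi=12+7=19
add edx, 1 → edx=6+1=7
cmp edx, 10  (cmp 7,10)
jne loop: taken
add esi, 2 → esi=19+2=21
add esi, eax → esi=21+7=28
add edx, 1 → edx=7+1=8
cmp edx, 10  (cmp 8,10)
jne loop: taken
add esi, 2 → esi=28+2=30
add esi, eax → esi=30+7=37
add edx, 1 → edx=8+1=9
cmp edx, 10  (cmp 9,10)
jne loop: taken
add esi, 2 → esi=37+2=39
add esi, eax → esi=39+7=46
add edx, 1 → edx=9+1=10
cmp edx, 10  (cmp 10,10)
jne loop: not taken
halt.
Total executed instructions: 29.

29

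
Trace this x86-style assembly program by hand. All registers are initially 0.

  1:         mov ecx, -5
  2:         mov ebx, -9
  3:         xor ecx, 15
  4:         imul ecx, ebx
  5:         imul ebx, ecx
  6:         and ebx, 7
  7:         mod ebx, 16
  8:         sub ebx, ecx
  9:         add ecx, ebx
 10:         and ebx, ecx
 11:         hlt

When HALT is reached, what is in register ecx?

4

after mov ecx, -5: ecx=-5
after mov ebx, -9: ebx=-9
after xor ecx, 15: ecx=(-5)^15=-12
after imul ecx, ebx: ecx=(-12)*(-9)=108
after imul ebx, ecx: ebx=(-9)*108=-972
after and ebx, 7: ebx=(-972)&7=4
after mod ebx, 16: ebx=4%16=4
after sub ebx, ecx: ebx=4-108=-104
after add ecx, ebx: ecx=108+(-104)=4
after and ebx, ecx: ebx=(-104)&4=0
halt.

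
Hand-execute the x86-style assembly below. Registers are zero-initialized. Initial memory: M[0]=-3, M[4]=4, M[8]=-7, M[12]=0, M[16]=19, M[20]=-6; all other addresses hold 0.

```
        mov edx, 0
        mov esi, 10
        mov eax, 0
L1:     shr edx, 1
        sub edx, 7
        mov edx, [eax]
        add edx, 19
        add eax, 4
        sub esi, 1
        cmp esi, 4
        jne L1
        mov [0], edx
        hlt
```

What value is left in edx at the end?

edx=0
esi=10
eax=0
edx=0>>1=0
edx=0-7=-7
edx=M[0]=-3
edx=(-3)+19=16
eax=0+4=4
esi=10-1=9
cmp esi, 4  (cmp 9,4)
jne L1: taken
edx=16>>1=8
edx=8-7=1
edx=M[4]=4
edx=4+19=23
eax=4+4=8
esi=9-1=8
cmp esi, 4  (cmp 8,4)
jne L1: taken
edx=23>>1=11
edx=11-7=4
edx=M[8]=-7
edx=(-7)+19=12
eax=8+4=12
esi=8-1=7
cmp esi, 4  (cmp 7,4)
jne L1: taken
edx=12>>1=6
edx=6-7=-1
edx=M[12]=0
edx=0+19=19
eax=12+4=16
esi=7-1=6
cmp esi, 4  (cmp 6,4)
jne L1: taken
edx=19>>1=9
edx=9-7=2
edx=M[16]=19
edx=19+19=38
eax=16+4=20
esi=6-1=5
cmp esi, 4  (cmp 5,4)
jne L1: taken
edx=38>>1=19
edx=19-7=12
edx=M[20]=-6
edx=(-6)+19=13
eax=20+4=24
esi=5-1=4
cmp esi, 4  (cmp 4,4)
jne L1: not taken
mov [0], edx → M[0]=13
halt.

13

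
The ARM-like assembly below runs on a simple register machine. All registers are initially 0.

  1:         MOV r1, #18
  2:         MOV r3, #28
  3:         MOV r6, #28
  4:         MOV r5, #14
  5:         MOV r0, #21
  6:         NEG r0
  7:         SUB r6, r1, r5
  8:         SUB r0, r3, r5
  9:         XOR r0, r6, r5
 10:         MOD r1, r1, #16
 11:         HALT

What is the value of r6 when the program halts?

4

MOV r1, #18 → r1=18
MOV r3, #28 → r3=28
MOV r6, #28 → r6=28
MOV r5, #14 → r5=14
MOV r0, #21 → r0=21
NEG r0 → r0=-(21)=-21
SUB r6, r1, r5 → r6=18-14=4
SUB r0, r3, r5 → r0=28-14=14
XOR r0, r6, r5 → r0=4^14=10
MOD r1, r1, #16 → r1=18%16=2
halt.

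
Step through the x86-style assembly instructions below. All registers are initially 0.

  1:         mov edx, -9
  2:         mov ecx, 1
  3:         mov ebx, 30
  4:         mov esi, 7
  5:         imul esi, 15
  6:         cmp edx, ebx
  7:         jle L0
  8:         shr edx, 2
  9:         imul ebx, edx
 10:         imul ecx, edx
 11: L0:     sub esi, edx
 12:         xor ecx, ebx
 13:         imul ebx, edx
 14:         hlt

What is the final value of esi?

114

after mov edx, -9: edx=-9
after mov ecx, 1: ecx=1
after mov ebx, 30: ebx=30
after mov esi, 7: esi=7
after imul esi, 15: esi=7*15=105
cmp edx, ebx  (cmp -9,30)
jle L0: taken
after sub esi, edx: esi=105-(-9)=114
after xor ecx, ebx: ecx=1^30=31
after imul ebx, edx: ebx=30*(-9)=-270
halt.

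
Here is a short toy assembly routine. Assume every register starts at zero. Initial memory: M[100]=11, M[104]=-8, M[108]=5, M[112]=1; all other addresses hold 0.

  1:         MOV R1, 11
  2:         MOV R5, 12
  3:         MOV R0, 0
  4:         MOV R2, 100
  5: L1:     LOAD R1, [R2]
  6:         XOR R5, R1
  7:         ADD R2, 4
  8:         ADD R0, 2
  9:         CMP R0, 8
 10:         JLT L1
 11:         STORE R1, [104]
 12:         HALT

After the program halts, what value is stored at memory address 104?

1

R1=11
R5=12
R0=0
R2=100
R1=M[100]=11
R5=12^11=7
R2=100+4=104
R0=0+2=2
CMP R0, 8  (cmp 2,8)
JLT L1: taken
R1=M[104]=-8
R5=7^(-8)=-1
R2=104+4=108
R0=2+2=4
CMP R0, 8  (cmp 4,8)
JLT L1: taken
R1=M[108]=5
R5=(-1)^5=-6
R2=108+4=112
R0=4+2=6
CMP R0, 8  (cmp 6,8)
JLT L1: taken
R1=M[112]=1
R5=(-6)^1=-5
R2=112+4=116
R0=6+2=8
CMP R0, 8  (cmp 8,8)
JLT L1: not taken
STORE R1, [104] → M[104]=1
halt.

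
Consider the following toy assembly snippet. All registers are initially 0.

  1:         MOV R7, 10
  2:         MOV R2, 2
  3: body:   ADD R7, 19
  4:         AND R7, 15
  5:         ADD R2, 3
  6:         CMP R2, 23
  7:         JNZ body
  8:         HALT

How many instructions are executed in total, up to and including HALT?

MOV R7, 10 → R7=10
MOV R2, 2 → R2=2
ADD R7, 19 → R7=10+19=29
AND R7, 15 → R7=29&15=13
ADD R2, 3 → R2=2+3=5
CMP R2, 23  (cmp 5,23)
JNZ body: taken
ADD R7, 19 → R7=13+19=32
AND R7, 15 → R7=32&15=0
ADD R2, 3 → R2=5+3=8
CMP R2, 23  (cmp 8,23)
JNZ body: taken
ADD R7, 19 → R7=0+19=19
AND R7, 15 → R7=19&15=3
ADD R2, 3 → R2=8+3=11
CMP R2, 23  (cmp 11,23)
JNZ body: taken
ADD R7, 19 → R7=3+19=22
AND R7, 15 → R7=22&15=6
ADD R2, 3 → R2=11+3=14
CMP R2, 23  (cmp 14,23)
JNZ body: taken
ADD R7, 19 → R7=6+19=25
AND R7, 15 → R7=25&15=9
ADD R2, 3 → R2=14+3=17
CMP R2, 23  (cmp 17,23)
JNZ body: taken
ADD R7, 19 → R7=9+19=28
AND R7, 15 → R7=28&15=12
ADD R2, 3 → R2=17+3=20
CMP R2, 23  (cmp 20,23)
JNZ body: taken
ADD R7, 19 → R7=12+19=31
AND R7, 15 → R7=31&15=15
ADD R2, 3 → R2=20+3=23
CMP R2, 23  (cmp 23,23)
JNZ body: not taken
halt.
Total executed instructions: 38.

38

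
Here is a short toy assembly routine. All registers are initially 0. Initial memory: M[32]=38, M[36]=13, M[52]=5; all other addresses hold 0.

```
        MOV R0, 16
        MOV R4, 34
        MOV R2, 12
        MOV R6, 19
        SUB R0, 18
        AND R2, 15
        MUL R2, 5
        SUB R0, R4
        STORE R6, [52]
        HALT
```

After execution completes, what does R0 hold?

-36

MOV R0, 16 → R0=16
MOV R4, 34 → R4=34
MOV R2, 12 → R2=12
MOV R6, 19 → R6=19
SUB R0, 18 → R0=16-18=-2
AND R2, 15 → R2=12&15=12
MUL R2, 5 → R2=12*5=60
SUB R0, R4 → R0=(-2)-34=-36
STORE R6, [52] → M[52]=19
halt.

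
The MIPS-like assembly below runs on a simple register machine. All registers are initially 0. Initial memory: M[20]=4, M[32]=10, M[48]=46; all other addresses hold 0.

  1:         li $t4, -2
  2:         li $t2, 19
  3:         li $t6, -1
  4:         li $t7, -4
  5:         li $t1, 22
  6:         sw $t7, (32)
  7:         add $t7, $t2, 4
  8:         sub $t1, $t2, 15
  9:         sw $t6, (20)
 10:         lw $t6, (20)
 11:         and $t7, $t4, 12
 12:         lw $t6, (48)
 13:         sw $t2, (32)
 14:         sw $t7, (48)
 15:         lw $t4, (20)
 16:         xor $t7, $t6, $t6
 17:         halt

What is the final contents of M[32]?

19

after li $t4, -2: $t4=-2
after li $t2, 19: $t2=19
after li $t6, -1: $t6=-1
after li $t7, -4: $t7=-4
after li $t1, 22: $t1=22
sw $t7, (32) → M[32]=-4
after add $t7, $t2, 4: $t7=19+4=23
after sub $t1, $t2, 15: $t1=19-15=4
sw $t6, (20) → M[20]=-1
after lw $t6, (20): $t6=M[20]=-1
after and $t7, $t4, 12: $t7=(-2)&12=12
after lw $t6, (48): $t6=M[48]=46
sw $t2, (32) → M[32]=19
sw $t7, (48) → M[48]=12
after lw $t4, (20): $t4=M[20]=-1
after xor $t7, $t6, $t6: $t7=46^46=0
halt.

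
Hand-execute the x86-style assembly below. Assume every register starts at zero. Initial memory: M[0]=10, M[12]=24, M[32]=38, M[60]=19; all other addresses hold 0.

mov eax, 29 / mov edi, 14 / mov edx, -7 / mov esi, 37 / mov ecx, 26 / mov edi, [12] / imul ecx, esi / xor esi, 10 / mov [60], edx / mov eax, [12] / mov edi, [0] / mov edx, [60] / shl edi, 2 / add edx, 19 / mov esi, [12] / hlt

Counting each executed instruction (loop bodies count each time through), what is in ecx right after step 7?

962

eax=29
edi=14
edx=-7
esi=37
ecx=26
edi=M[12]=24
ecx=26*37=962
After step 7: ecx = 962.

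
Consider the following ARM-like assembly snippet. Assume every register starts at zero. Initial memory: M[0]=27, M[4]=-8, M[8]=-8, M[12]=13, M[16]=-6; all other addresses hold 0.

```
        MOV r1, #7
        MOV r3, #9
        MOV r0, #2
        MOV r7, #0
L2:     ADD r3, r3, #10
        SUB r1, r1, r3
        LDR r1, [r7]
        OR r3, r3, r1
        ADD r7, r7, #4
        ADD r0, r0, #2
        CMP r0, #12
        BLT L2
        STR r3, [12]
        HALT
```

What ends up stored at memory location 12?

MOV r1, #7 → r1=7
MOV r3, #9 → r3=9
MOV r0, #2 → r0=2
MOV r7, #0 → r7=0
ADD r3, r3, #10 → r3=9+10=19
SUB r1, r1, r3 → r1=7-19=-12
LDR r1, [r7] → r1=M[0]=27
OR r3, r3, r1 → r3=19|27=27
ADD r7, r7, #4 → r7=0+4=4
ADD r0, r0, #2 → r0=2+2=4
CMP r0, #12  (cmp 4,12)
BLT L2: taken
ADD r3, r3, #10 → r3=27+10=37
SUB r1, r1, r3 → r1=27-37=-10
LDR r1, [r7] → r1=M[4]=-8
OR r3, r3, r1 → r3=37|(-8)=-3
ADD r7, r7, #4 → r7=4+4=8
ADD r0, r0, #2 → r0=4+2=6
CMP r0, #12  (cmp 6,12)
BLT L2: taken
ADD r3, r3, #10 → r3=(-3)+10=7
SUB r1, r1, r3 → r1=(-8)-7=-15
LDR r1, [r7] → r1=M[8]=-8
OR r3, r3, r1 → r3=7|(-8)=-1
ADD r7, r7, #4 → r7=8+4=12
ADD r0, r0, #2 → r0=6+2=8
CMP r0, #12  (cmp 8,12)
BLT L2: taken
ADD r3, r3, #10 → r3=(-1)+10=9
SUB r1, r1, r3 → r1=(-8)-9=-17
LDR r1, [r7] → r1=M[12]=13
OR r3, r3, r1 → r3=9|13=13
ADD r7, r7, #4 → r7=12+4=16
ADD r0, r0, #2 → r0=8+2=10
CMP r0, #12  (cmp 10,12)
BLT L2: taken
ADD r3, r3, #10 → r3=13+10=23
SUB r1, r1, r3 → r1=13-23=-10
LDR r1, [r7] → r1=M[16]=-6
OR r3, r3, r1 → r3=23|(-6)=-1
ADD r7, r7, #4 → r7=16+4=20
ADD r0, r0, #2 → r0=10+2=12
CMP r0, #12  (cmp 12,12)
BLT L2: not taken
STR r3, [12] → M[12]=-1
halt.

-1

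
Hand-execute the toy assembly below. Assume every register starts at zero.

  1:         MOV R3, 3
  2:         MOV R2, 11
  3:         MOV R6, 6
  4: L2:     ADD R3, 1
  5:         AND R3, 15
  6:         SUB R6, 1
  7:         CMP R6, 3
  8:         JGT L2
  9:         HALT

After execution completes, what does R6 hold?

3

MOV R3, 3 → R3=3
MOV R2, 11 → R2=11
MOV R6, 6 → R6=6
ADD R3, 1 → R3=3+1=4
AND R3, 15 → R3=4&15=4
SUB R6, 1 → R6=6-1=5
CMP R6, 3  (cmp 5,3)
JGT L2: taken
ADD R3, 1 → R3=4+1=5
AND R3, 15 → R3=5&15=5
SUB R6, 1 → R6=5-1=4
CMP R6, 3  (cmp 4,3)
JGT L2: taken
ADD R3, 1 → R3=5+1=6
AND R3, 15 → R3=6&15=6
SUB R6, 1 → R6=4-1=3
CMP R6, 3  (cmp 3,3)
JGT L2: not taken
halt.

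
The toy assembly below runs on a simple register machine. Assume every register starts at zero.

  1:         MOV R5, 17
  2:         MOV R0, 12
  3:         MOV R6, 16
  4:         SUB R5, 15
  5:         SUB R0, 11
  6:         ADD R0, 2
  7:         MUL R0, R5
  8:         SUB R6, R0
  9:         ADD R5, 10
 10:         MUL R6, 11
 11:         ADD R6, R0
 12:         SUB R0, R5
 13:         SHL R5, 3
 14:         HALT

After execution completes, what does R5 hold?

R5=17
R0=12
R6=16
R5=17-15=2
R0=12-11=1
R0=1+2=3
R0=3*2=6
R6=16-6=10
R5=2+10=12
R6=10*11=110
R6=110+6=116
R0=6-12=-6
R5=12<<3=96
halt.

96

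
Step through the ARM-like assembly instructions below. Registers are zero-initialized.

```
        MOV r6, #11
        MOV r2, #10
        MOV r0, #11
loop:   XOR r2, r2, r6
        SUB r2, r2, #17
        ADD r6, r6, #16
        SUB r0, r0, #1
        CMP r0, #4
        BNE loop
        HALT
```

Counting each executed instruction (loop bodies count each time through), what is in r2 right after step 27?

-54

r6=11
r2=10
r0=11
r2=10^11=1
r2=1-17=-16
r6=11+16=27
r0=11-1=10
CMP r0, #4  (cmp 10,4)
BNE loop: taken
r2=(-16)^27=-21
r2=(-21)-17=-38
r6=27+16=43
r0=10-1=9
CMP r0, #4  (cmp 9,4)
BNE loop: taken
r2=(-38)^43=-15
r2=(-15)-17=-32
r6=43+16=59
r0=9-1=8
CMP r0, #4  (cmp 8,4)
BNE loop: taken
r2=(-32)^59=-37
r2=(-37)-17=-54
r6=59+16=75
r0=8-1=7
CMP r0, #4  (cmp 7,4)
BNE loop: taken
After step 27: r2 = -54.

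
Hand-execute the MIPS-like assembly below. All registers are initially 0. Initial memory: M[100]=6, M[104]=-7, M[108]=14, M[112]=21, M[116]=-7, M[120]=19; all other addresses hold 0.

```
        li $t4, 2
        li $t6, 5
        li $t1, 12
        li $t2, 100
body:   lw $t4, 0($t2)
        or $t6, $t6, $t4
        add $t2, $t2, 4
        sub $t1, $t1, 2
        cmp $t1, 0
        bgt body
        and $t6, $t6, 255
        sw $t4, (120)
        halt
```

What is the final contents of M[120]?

19

$t4=2
$t6=5
$t1=12
$t2=100
$t4=M[100]=6
$t6=5|6=7
$t2=100+4=104
$t1=12-2=10
cmp $t1, 0  (cmp 10,0)
bgt body: taken
$t4=M[104]=-7
$t6=7|(-7)=-1
$t2=104+4=108
$t1=10-2=8
cmp $t1, 0  (cmp 8,0)
bgt body: taken
$t4=M[108]=14
$t6=(-1)|14=-1
$t2=108+4=112
$t1=8-2=6
cmp $t1, 0  (cmp 6,0)
bgt body: taken
$t4=M[112]=21
$t6=(-1)|21=-1
$t2=112+4=116
$t1=6-2=4
cmp $t1, 0  (cmp 4,0)
bgt body: taken
$t4=M[116]=-7
$t6=(-1)|(-7)=-1
$t2=116+4=120
$t1=4-2=2
cmp $t1, 0  (cmp 2,0)
bgt body: taken
$t4=M[120]=19
$t6=(-1)|19=-1
$t2=120+4=124
$t1=2-2=0
cmp $t1, 0  (cmp 0,0)
bgt body: not taken
$t6=(-1)&255=255
sw $t4, (120) → M[120]=19
halt.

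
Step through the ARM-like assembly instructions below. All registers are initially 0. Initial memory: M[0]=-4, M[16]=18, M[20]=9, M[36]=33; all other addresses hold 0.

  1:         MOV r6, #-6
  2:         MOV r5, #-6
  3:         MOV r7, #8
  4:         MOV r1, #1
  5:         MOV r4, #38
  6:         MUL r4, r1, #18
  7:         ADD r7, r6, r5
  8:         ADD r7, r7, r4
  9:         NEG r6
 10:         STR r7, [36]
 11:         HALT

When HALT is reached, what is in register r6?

MOV r6, #-6 → r6=-6
MOV r5, #-6 → r5=-6
MOV r7, #8 → r7=8
MOV r1, #1 → r1=1
MOV r4, #38 → r4=38
MUL r4, r1, #18 → r4=1*18=18
ADD r7, r6, r5 → r7=(-6)+(-6)=-12
ADD r7, r7, r4 → r7=(-12)+18=6
NEG r6 → r6=-(-6)=6
STR r7, [36] → M[36]=6
halt.

6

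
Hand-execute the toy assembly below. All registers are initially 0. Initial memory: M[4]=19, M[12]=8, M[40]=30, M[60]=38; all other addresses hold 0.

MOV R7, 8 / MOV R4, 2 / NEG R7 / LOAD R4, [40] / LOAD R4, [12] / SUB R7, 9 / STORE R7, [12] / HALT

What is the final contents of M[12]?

after MOV R7, 8: R7=8
after MOV R4, 2: R4=2
after NEG R7: R7=-(8)=-8
after LOAD R4, [40]: R4=M[40]=30
after LOAD R4, [12]: R4=M[12]=8
after SUB R7, 9: R7=(-8)-9=-17
STORE R7, [12] → M[12]=-17
halt.

-17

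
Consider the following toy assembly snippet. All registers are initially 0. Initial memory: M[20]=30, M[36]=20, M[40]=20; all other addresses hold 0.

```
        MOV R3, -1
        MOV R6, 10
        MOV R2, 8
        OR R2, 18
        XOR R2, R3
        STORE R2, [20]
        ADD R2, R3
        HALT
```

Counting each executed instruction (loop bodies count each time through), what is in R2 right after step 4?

26

MOV R3, -1 → R3=-1
MOV R6, 10 → R6=10
MOV R2, 8 → R2=8
OR R2, 18 → R2=8|18=26
After step 4: R2 = 26.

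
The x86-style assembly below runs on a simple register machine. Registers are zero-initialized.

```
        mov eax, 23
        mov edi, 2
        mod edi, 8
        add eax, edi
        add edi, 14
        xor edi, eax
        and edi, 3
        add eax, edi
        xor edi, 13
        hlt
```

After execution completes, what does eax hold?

after mov eax, 23: eax=23
after mov edi, 2: edi=2
after mod edi, 8: edi=2%8=2
after add eax, edi: eax=23+2=25
after add edi, 14: edi=2+14=16
after xor edi, eax: edi=16^25=9
after and edi, 3: edi=9&3=1
after add eax, edi: eax=25+1=26
after xor edi, 13: edi=1^13=12
halt.

26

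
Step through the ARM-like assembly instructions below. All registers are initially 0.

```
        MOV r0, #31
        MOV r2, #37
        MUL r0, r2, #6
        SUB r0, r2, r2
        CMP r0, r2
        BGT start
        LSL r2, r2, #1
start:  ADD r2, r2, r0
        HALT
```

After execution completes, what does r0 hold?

0

MOV r0, #31 → r0=31
MOV r2, #37 → r2=37
MUL r0, r2, #6 → r0=37*6=222
SUB r0, r2, r2 → r0=37-37=0
CMP r0, r2  (cmp 0,37)
BGT start: not taken
LSL r2, r2, #1 → r2=37<<1=74
ADD r2, r2, r0 → r2=74+0=74
halt.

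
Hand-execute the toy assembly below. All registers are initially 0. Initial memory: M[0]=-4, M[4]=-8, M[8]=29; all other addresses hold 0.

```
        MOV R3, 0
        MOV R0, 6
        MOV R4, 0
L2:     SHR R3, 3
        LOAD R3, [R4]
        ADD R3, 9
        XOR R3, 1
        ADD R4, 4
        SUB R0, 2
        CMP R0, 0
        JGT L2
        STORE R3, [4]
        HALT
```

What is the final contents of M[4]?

39

MOV R3, 0 → R3=0
MOV R0, 6 → R0=6
MOV R4, 0 → R4=0
SHR R3, 3 → R3=0>>3=0
LOAD R3, [R4] → R3=M[0]=-4
ADD R3, 9 → R3=(-4)+9=5
XOR R3, 1 → R3=5^1=4
ADD R4, 4 → R4=0+4=4
SUB R0, 2 → R0=6-2=4
CMP R0, 0  (cmp 4,0)
JGT L2: taken
SHR R3, 3 → R3=4>>3=0
LOAD R3, [R4] → R3=M[4]=-8
ADD R3, 9 → R3=(-8)+9=1
XOR R3, 1 → R3=1^1=0
ADD R4, 4 → R4=4+4=8
SUB R0, 2 → R0=4-2=2
CMP R0, 0  (cmp 2,0)
JGT L2: taken
SHR R3, 3 → R3=0>>3=0
LOAD R3, [R4] → R3=M[8]=29
ADD R3, 9 → R3=29+9=38
XOR R3, 1 → R3=38^1=39
ADD R4, 4 → R4=8+4=12
SUB R0, 2 → R0=2-2=0
CMP R0, 0  (cmp 0,0)
JGT L2: not taken
STORE R3, [4] → M[4]=39
halt.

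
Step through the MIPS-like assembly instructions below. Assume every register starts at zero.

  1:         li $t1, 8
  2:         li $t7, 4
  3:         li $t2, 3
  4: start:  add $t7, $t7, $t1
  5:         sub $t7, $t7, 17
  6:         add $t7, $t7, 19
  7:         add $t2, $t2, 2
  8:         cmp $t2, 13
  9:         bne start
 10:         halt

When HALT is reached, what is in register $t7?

54

$t1=8
$t7=4
$t2=3
$t7=4+8=12
$t7=12-17=-5
$t7=(-5)+19=14
$t2=3+2=5
cmp $t2, 13  (cmp 5,13)
bne start: taken
$t7=14+8=22
$t7=22-17=5
$t7=5+19=24
$t2=5+2=7
cmp $t2, 13  (cmp 7,13)
bne start: taken
$t7=24+8=32
$t7=32-17=15
$t7=15+19=34
$t2=7+2=9
cmp $t2, 13  (cmp 9,13)
bne start: taken
$t7=34+8=42
$t7=42-17=25
$t7=25+19=44
$t2=9+2=11
cmp $t2, 13  (cmp 11,13)
bne start: taken
$t7=44+8=52
$t7=52-17=35
$t7=35+19=54
$t2=11+2=13
cmp $t2, 13  (cmp 13,13)
bne start: not taken
halt.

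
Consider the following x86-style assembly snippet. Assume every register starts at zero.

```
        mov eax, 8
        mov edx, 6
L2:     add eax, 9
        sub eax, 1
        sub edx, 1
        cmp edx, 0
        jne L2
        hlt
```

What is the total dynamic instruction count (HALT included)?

33

mov eax, 8 → eax=8
mov edx, 6 → edx=6
add eax, 9 → eax=8+9=17
sub eax, 1 → eax=17-1=16
sub edx, 1 → edx=6-1=5
cmp edx, 0  (cmp 5,0)
jne L2: taken
add eax, 9 → eax=16+9=25
sub eax, 1 → eax=25-1=24
sub edx, 1 → edx=5-1=4
cmp edx, 0  (cmp 4,0)
jne L2: taken
add eax, 9 → eax=24+9=33
sub eax, 1 → eax=33-1=32
sub edx, 1 → edx=4-1=3
cmp edx, 0  (cmp 3,0)
jne L2: taken
add eax, 9 → eax=32+9=41
sub eax, 1 → eax=41-1=40
sub edx, 1 → edx=3-1=2
cmp edx, 0  (cmp 2,0)
jne L2: taken
add eax, 9 → eax=40+9=49
sub eax, 1 → eax=49-1=48
sub edx, 1 → edx=2-1=1
cmp edx, 0  (cmp 1,0)
jne L2: taken
add eax, 9 → eax=48+9=57
sub eax, 1 → eax=57-1=56
sub edx, 1 → edx=1-1=0
cmp edx, 0  (cmp 0,0)
jne L2: not taken
halt.
Total executed instructions: 33.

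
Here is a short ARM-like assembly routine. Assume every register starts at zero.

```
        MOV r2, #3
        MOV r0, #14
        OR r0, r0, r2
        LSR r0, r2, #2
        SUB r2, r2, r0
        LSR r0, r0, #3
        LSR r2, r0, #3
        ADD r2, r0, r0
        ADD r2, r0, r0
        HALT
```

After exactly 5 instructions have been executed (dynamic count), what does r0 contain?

0

after MOV r2, #3: r2=3
after MOV r0, #14: r0=14
after OR r0, r0, r2: r0=14|3=15
after LSR r0, r2, #2: r0=3>>2=0
after SUB r2, r2, r0: r2=3-0=3
After step 5: r0 = 0.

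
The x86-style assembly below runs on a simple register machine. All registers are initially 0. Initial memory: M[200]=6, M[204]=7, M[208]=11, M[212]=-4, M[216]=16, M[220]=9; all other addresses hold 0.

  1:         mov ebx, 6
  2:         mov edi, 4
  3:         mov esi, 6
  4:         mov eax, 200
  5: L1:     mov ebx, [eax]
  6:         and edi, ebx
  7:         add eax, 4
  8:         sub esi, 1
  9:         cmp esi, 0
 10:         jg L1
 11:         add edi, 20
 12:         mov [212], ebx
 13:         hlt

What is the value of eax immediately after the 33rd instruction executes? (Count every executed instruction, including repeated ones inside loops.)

mov ebx, 6 → ebx=6
mov edi, 4 → edi=4
mov esi, 6 → esi=6
mov eax, 200 → eax=200
mov ebx, [eax] → ebx=M[200]=6
and edi, ebx → edi=4&6=4
add eax, 4 → eax=200+4=204
sub esi, 1 → esi=6-1=5
cmp esi, 0  (cmp 5,0)
jg L1: taken
mov ebx, [eax] → ebx=M[204]=7
and edi, ebx → edi=4&7=4
add eax, 4 → eax=204+4=208
sub esi, 1 → esi=5-1=4
cmp esi, 0  (cmp 4,0)
jg L1: taken
mov ebx, [eax] → ebx=M[208]=11
and edi, ebx → edi=4&11=0
add eax, 4 → eax=208+4=212
sub esi, 1 → esi=4-1=3
cmp esi, 0  (cmp 3,0)
jg L1: taken
mov ebx, [eax] → ebx=M[212]=-4
and edi, ebx → edi=0&(-4)=0
add eax, 4 → eax=212+4=216
sub esi, 1 → esi=3-1=2
cmp esi, 0  (cmp 2,0)
jg L1: taken
mov ebx, [eax] → ebx=M[216]=16
and edi, ebx → edi=0&16=0
add eax, 4 → eax=216+4=220
sub esi, 1 → esi=2-1=1
cmp esi, 0  (cmp 1,0)
After step 33: eax = 220.

220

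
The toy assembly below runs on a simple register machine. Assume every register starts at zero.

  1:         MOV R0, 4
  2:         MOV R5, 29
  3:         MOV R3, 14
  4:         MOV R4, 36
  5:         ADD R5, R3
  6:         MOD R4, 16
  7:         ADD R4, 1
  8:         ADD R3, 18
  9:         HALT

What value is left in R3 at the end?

after MOV R0, 4: R0=4
after MOV R5, 29: R5=29
after MOV R3, 14: R3=14
after MOV R4, 36: R4=36
after ADD R5, R3: R5=29+14=43
after MOD R4, 16: R4=36%16=4
after ADD R4, 1: R4=4+1=5
after ADD R3, 18: R3=14+18=32
halt.

32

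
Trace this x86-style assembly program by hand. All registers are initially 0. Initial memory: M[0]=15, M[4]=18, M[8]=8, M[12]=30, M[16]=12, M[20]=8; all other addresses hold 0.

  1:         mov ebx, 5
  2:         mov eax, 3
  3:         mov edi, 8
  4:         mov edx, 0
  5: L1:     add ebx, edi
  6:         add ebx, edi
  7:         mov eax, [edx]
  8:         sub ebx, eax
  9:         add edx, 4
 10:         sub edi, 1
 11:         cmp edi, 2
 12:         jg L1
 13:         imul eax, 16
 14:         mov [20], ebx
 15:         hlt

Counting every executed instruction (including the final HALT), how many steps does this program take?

55

mov ebx, 5 → ebx=5
mov eax, 3 → eax=3
mov edi, 8 → edi=8
mov edx, 0 → edx=0
add ebx, edi → ebx=5+8=13
add ebx, edi → ebx=13+8=21
mov eax, [edx] → eax=M[0]=15
sub ebx, eax → ebx=21-15=6
add edx, 4 → edx=0+4=4
sub edi, 1 → edi=8-1=7
cmp edi, 2  (cmp 7,2)
jg L1: taken
add ebx, edi → ebx=6+7=13
add ebx, edi → ebx=13+7=20
mov eax, [edx] → eax=M[4]=18
sub ebx, eax → ebx=20-18=2
add edx, 4 → edx=4+4=8
sub edi, 1 → edi=7-1=6
cmp edi, 2  (cmp 6,2)
jg L1: taken
add ebx, edi → ebx=2+6=8
add ebx, edi → ebx=8+6=14
mov eax, [edx] → eax=M[8]=8
sub ebx, eax → ebx=14-8=6
add edx, 4 → edx=8+4=12
sub edi, 1 → edi=6-1=5
cmp edi, 2  (cmp 5,2)
jg L1: taken
add ebx, edi → ebx=6+5=11
add ebx, edi → ebx=11+5=16
mov eax, [edx] → eax=M[12]=30
sub ebx, eax → ebx=16-30=-14
add edx, 4 → edx=12+4=16
sub edi, 1 → edi=5-1=4
cmp edi, 2  (cmp 4,2)
jg L1: taken
add ebx, edi → ebx=(-14)+4=-10
add ebx, edi → ebx=(-10)+4=-6
mov eax, [edx] → eax=M[16]=12
sub ebx, eax → ebx=(-6)-12=-18
add edx, 4 → edx=16+4=20
sub edi, 1 → edi=4-1=3
cmp edi, 2  (cmp 3,2)
jg L1: taken
add ebx, edi → ebx=(-18)+3=-15
add ebx, edi → ebx=(-15)+3=-12
mov eax, [edx] → eax=M[20]=8
sub ebx, eax → ebx=(-12)-8=-20
add edx, 4 → edx=20+4=24
sub edi, 1 → edi=3-1=2
cmp edi, 2  (cmp 2,2)
jg L1: not taken
imul eax, 16 → eax=8*16=128
mov [20], ebx → M[20]=-20
halt.
Total executed instructions: 55.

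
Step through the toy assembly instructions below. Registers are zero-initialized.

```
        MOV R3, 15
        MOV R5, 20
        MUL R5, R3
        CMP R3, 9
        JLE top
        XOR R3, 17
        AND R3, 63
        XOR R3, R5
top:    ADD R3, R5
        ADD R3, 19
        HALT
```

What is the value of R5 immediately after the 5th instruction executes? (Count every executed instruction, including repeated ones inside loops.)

300

R3=15
R5=20
R5=20*15=300
CMP R3, 9  (cmp 15,9)
JLE top: not taken
After step 5: R5 = 300.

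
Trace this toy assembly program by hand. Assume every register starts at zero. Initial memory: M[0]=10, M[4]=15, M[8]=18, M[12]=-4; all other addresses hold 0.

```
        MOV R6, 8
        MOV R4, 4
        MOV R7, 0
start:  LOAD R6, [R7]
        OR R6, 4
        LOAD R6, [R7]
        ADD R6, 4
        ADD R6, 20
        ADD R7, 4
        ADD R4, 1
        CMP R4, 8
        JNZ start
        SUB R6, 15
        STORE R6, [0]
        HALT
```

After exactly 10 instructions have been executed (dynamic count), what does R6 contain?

MOV R6, 8 → R6=8
MOV R4, 4 → R4=4
MOV R7, 0 → R7=0
LOAD R6, [R7] → R6=M[0]=10
OR R6, 4 → R6=10|4=14
LOAD R6, [R7] → R6=M[0]=10
ADD R6, 4 → R6=10+4=14
ADD R6, 20 → R6=14+20=34
ADD R7, 4 → R7=0+4=4
ADD R4, 1 → R4=4+1=5
After step 10: R6 = 34.

34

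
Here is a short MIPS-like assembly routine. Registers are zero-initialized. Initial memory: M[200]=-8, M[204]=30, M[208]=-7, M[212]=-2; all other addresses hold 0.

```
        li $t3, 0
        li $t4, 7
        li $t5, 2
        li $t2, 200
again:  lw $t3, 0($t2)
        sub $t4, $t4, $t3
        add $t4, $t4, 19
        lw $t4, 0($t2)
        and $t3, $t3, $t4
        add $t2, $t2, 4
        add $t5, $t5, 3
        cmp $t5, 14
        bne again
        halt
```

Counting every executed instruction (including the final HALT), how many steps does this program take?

41

$t3=0
$t4=7
$t5=2
$t2=200
$t3=M[200]=-8
$t4=7-(-8)=15
$t4=15+19=34
$t4=M[200]=-8
$t3=(-8)&(-8)=-8
$t2=200+4=204
$t5=2+3=5
cmp $t5, 14  (cmp 5,14)
bne again: taken
$t3=M[204]=30
$t4=(-8)-30=-38
$t4=(-38)+19=-19
$t4=M[204]=30
$t3=30&30=30
$t2=204+4=208
$t5=5+3=8
cmp $t5, 14  (cmp 8,14)
bne again: taken
$t3=M[208]=-7
$t4=30-(-7)=37
$t4=37+19=56
$t4=M[208]=-7
$t3=(-7)&(-7)=-7
$t2=208+4=212
$t5=8+3=11
cmp $t5, 14  (cmp 11,14)
bne again: taken
$t3=M[212]=-2
$t4=(-7)-(-2)=-5
$t4=(-5)+19=14
$t4=M[212]=-2
$t3=(-2)&(-2)=-2
$t2=212+4=216
$t5=11+3=14
cmp $t5, 14  (cmp 14,14)
bne again: not taken
halt.
Total executed instructions: 41.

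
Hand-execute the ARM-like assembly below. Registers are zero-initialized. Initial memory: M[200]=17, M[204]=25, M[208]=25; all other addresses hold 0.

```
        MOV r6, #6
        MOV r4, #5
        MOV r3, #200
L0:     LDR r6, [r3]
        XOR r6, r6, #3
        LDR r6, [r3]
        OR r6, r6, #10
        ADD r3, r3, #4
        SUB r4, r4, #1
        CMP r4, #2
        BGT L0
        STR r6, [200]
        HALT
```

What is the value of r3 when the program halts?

after MOV r6, #6: r6=6
after MOV r4, #5: r4=5
after MOV r3, #200: r3=200
after LDR r6, [r3]: r6=M[200]=17
after XOR r6, r6, #3: r6=17^3=18
after LDR r6, [r3]: r6=M[200]=17
after OR r6, r6, #10: r6=17|10=27
after ADD r3, r3, #4: r3=200+4=204
after SUB r4, r4, #1: r4=5-1=4
CMP r4, #2  (cmp 4,2)
BGT L0: taken
after LDR r6, [r3]: r6=M[204]=25
after XOR r6, r6, #3: r6=25^3=26
after LDR r6, [r3]: r6=M[204]=25
after OR r6, r6, #10: r6=25|10=27
after ADD r3, r3, #4: r3=204+4=208
after SUB r4, r4, #1: r4=4-1=3
CMP r4, #2  (cmp 3,2)
BGT L0: taken
after LDR r6, [r3]: r6=M[208]=25
after XOR r6, r6, #3: r6=25^3=26
after LDR r6, [r3]: r6=M[208]=25
after OR r6, r6, #10: r6=25|10=27
after ADD r3, r3, #4: r3=208+4=212
after SUB r4, r4, #1: r4=3-1=2
CMP r4, #2  (cmp 2,2)
BGT L0: not taken
STR r6, [200] → M[200]=27
halt.

212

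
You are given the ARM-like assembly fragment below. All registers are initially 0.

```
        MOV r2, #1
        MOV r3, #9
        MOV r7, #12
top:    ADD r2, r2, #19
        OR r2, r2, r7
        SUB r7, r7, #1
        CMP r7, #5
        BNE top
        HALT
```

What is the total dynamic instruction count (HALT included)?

39

MOV r2, #1 → r2=1
MOV r3, #9 → r3=9
MOV r7, #12 → r7=12
ADD r2, r2, #19 → r2=1+19=20
OR r2, r2, r7 → r2=20|12=28
SUB r7, r7, #1 → r7=12-1=11
CMP r7, #5  (cmp 11,5)
BNE top: taken
ADD r2, r2, #19 → r2=28+19=47
OR r2, r2, r7 → r2=47|11=47
SUB r7, r7, #1 → r7=11-1=10
CMP r7, #5  (cmp 10,5)
BNE top: taken
ADD r2, r2, #19 → r2=47+19=66
OR r2, r2, r7 → r2=66|10=74
SUB r7, r7, #1 → r7=10-1=9
CMP r7, #5  (cmp 9,5)
BNE top: taken
ADD r2, r2, #19 → r2=74+19=93
OR r2, r2, r7 → r2=93|9=93
SUB r7, r7, #1 → r7=9-1=8
CMP r7, #5  (cmp 8,5)
BNE top: taken
ADD r2, r2, #19 → r2=93+19=112
OR r2, r2, r7 → r2=112|8=120
SUB r7, r7, #1 → r7=8-1=7
CMP r7, #5  (cmp 7,5)
BNE top: taken
ADD r2, r2, #19 → r2=120+19=139
OR r2, r2, r7 → r2=139|7=143
SUB r7, r7, #1 → r7=7-1=6
CMP r7, #5  (cmp 6,5)
BNE top: taken
ADD r2, r2, #19 → r2=143+19=162
OR r2, r2, r7 → r2=162|6=166
SUB r7, r7, #1 → r7=6-1=5
CMP r7, #5  (cmp 5,5)
BNE top: not taken
halt.
Total executed instructions: 39.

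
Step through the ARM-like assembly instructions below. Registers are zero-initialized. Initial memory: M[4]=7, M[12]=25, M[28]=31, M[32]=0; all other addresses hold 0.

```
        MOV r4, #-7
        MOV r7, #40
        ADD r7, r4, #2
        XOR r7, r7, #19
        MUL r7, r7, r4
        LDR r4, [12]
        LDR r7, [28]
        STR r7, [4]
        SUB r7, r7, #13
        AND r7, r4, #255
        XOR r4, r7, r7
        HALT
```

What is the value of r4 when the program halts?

MOV r4, #-7 → r4=-7
MOV r7, #40 → r7=40
ADD r7, r4, #2 → r7=(-7)+2=-5
XOR r7, r7, #19 → r7=(-5)^19=-24
MUL r7, r7, r4 → r7=(-24)*(-7)=168
LDR r4, [12] → r4=M[12]=25
LDR r7, [28] → r7=M[28]=31
STR r7, [4] → M[4]=31
SUB r7, r7, #13 → r7=31-13=18
AND r7, r4, #255 → r7=25&255=25
XOR r4, r7, r7 → r4=25^25=0
halt.

0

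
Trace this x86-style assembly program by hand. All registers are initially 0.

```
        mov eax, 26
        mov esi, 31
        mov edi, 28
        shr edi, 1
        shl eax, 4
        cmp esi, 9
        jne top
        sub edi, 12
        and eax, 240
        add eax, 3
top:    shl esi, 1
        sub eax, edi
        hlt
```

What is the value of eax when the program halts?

402

eax=26
esi=31
edi=28
edi=28>>1=14
eax=26<<4=416
cmp esi, 9  (cmp 31,9)
jne top: taken
esi=31<<1=62
eax=416-14=402
halt.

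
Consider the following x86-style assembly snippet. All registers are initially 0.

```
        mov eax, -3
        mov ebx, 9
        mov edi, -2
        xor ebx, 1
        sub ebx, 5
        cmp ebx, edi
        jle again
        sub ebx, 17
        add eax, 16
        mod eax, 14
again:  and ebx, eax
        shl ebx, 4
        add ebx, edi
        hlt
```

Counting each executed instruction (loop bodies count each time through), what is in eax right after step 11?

eax=-3
ebx=9
edi=-2
ebx=9^1=8
ebx=8-5=3
cmp ebx, edi  (cmp 3,-2)
jle again: not taken
ebx=3-17=-14
eax=(-3)+16=13
eax=13%14=13
ebx=(-14)&13=0
After step 11: eax = 13.

13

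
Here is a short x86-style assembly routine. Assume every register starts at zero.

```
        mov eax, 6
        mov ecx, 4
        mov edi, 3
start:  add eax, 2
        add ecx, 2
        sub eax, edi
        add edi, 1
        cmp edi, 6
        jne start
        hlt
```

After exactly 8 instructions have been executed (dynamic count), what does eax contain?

5

after mov eax, 6: eax=6
after mov ecx, 4: ecx=4
after mov edi, 3: edi=3
after add eax, 2: eax=6+2=8
after add ecx, 2: ecx=4+2=6
after sub eax, edi: eax=8-3=5
after add edi, 1: edi=3+1=4
cmp edi, 6  (cmp 4,6)
After step 8: eax = 5.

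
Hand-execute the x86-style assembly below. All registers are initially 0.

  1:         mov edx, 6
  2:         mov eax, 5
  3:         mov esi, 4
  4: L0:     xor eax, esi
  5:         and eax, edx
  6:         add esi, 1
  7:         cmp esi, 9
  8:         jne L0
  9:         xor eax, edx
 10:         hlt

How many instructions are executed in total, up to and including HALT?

after mov edx, 6: edx=6
after mov eax, 5: eax=5
after mov esi, 4: esi=4
after xor eax, esi: eax=5^4=1
after and eax, edx: eax=1&6=0
after add esi, 1: esi=4+1=5
cmp esi, 9  (cmp 5,9)
jne L0: taken
after xor eax, esi: eax=0^5=5
after and eax, edx: eax=5&6=4
after add esi, 1: esi=5+1=6
cmp esi, 9  (cmp 6,9)
jne L0: taken
after xor eax, esi: eax=4^6=2
after and eax, edx: eax=2&6=2
after add esi, 1: esi=6+1=7
cmp esi, 9  (cmp 7,9)
jne L0: taken
after xor eax, esi: eax=2^7=5
after and eax, edx: eax=5&6=4
after add esi, 1: esi=7+1=8
cmp esi, 9  (cmp 8,9)
jne L0: taken
after xor eax, esi: eax=4^8=12
after and eax, edx: eax=12&6=4
after add esi, 1: esi=8+1=9
cmp esi, 9  (cmp 9,9)
jne L0: not taken
after xor eax, edx: eax=4^6=2
halt.
Total executed instructions: 30.

30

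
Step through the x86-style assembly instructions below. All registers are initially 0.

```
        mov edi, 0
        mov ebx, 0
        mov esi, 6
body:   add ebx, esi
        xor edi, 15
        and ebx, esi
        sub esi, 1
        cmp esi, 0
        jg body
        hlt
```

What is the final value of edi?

0

after mov edi, 0: edi=0
after mov ebx, 0: ebx=0
after mov esi, 6: esi=6
after add ebx, esi: ebx=0+6=6
after xor edi, 15: edi=0^15=15
after and ebx, esi: ebx=6&6=6
after sub esi, 1: esi=6-1=5
cmp esi, 0  (cmp 5,0)
jg body: taken
after add ebx, esi: ebx=6+5=11
after xor edi, 15: edi=15^15=0
after and ebx, esi: ebx=11&5=1
after sub esi, 1: esi=5-1=4
cmp esi, 0  (cmp 4,0)
jg body: taken
after add ebx, esi: ebx=1+4=5
after xor edi, 15: edi=0^15=15
after and ebx, esi: ebx=5&4=4
after sub esi, 1: esi=4-1=3
cmp esi, 0  (cmp 3,0)
jg body: taken
after add ebx, esi: ebx=4+3=7
after xor edi, 15: edi=15^15=0
after and ebx, esi: ebx=7&3=3
after sub esi, 1: esi=3-1=2
cmp esi, 0  (cmp 2,0)
jg body: taken
after add ebx, esi: ebx=3+2=5
after xor edi, 15: edi=0^15=15
after and ebx, esi: ebx=5&2=0
after sub esi, 1: esi=2-1=1
cmp esi, 0  (cmp 1,0)
jg body: taken
after add ebx, esi: ebx=0+1=1
after xor edi, 15: edi=15^15=0
after and ebx, esi: ebx=1&1=1
after sub esi, 1: esi=1-1=0
cmp esi, 0  (cmp 0,0)
jg body: not taken
halt.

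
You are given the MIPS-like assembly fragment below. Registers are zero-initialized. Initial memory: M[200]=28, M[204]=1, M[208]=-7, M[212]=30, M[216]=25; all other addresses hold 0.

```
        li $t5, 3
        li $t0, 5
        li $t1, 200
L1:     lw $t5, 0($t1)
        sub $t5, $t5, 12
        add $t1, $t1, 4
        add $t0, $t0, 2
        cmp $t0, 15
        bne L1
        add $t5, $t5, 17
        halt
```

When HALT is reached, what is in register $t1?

220

$t5=3
$t0=5
$t1=200
$t5=M[200]=28
$t5=28-12=16
$t1=200+4=204
$t0=5+2=7
cmp $t0, 15  (cmp 7,15)
bne L1: taken
$t5=M[204]=1
$t5=1-12=-11
$t1=204+4=208
$t0=7+2=9
cmp $t0, 15  (cmp 9,15)
bne L1: taken
$t5=M[208]=-7
$t5=(-7)-12=-19
$t1=208+4=212
$t0=9+2=11
cmp $t0, 15  (cmp 11,15)
bne L1: taken
$t5=M[212]=30
$t5=30-12=18
$t1=212+4=216
$t0=11+2=13
cmp $t0, 15  (cmp 13,15)
bne L1: taken
$t5=M[216]=25
$t5=25-12=13
$t1=216+4=220
$t0=13+2=15
cmp $t0, 15  (cmp 15,15)
bne L1: not taken
$t5=13+17=30
halt.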